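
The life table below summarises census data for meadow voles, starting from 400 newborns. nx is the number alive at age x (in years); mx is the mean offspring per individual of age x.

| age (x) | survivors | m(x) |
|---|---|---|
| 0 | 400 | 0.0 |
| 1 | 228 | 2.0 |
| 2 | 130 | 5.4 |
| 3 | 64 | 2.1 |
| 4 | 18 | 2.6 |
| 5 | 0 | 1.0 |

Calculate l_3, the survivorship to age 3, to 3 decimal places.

l_3 = n_3/n_0 = 64/400 = 0.16 → 0.160

0.160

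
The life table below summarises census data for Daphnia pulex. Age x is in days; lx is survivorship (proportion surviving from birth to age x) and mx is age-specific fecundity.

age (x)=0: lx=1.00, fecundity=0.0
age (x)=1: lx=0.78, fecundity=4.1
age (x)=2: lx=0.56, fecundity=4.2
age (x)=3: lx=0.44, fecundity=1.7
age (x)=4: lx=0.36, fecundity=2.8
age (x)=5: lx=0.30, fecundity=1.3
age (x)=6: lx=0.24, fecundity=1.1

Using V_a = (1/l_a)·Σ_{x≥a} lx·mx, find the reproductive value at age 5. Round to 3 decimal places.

lx·mx for x ≥ 5: 0.39, 0.264 → sum = 0.654
V_5 = 0.654 / l_5 = 0.654 / 0.3 = 2.18 → 2.180

2.180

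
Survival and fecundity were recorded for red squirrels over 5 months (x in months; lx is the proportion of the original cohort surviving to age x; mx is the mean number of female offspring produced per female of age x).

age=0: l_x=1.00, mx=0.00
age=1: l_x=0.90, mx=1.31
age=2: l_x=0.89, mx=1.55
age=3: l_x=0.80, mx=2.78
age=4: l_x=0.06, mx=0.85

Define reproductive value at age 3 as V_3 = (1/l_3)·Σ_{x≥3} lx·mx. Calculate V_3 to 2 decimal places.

2.84

lx·mx for x ≥ 3: 2.224, 0.051 → sum = 2.275
V_3 = 2.275 / l_3 = 2.275 / 0.8 = 2.84375 → 2.84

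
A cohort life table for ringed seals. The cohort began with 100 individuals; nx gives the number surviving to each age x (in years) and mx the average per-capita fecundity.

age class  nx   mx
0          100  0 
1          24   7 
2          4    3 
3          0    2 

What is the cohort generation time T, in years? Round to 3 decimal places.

1.067

lx = nx/n0 = nx/100: 1, 0.24, 0.04, 0
lx·mx: 0, 1.68, 0.12, 0 → R0 = 1.8
x·lx·mx: 0, 1.68, 0.24, 0 → Σ = 1.92
T = 1.92 / 1.8 = 1.066667… → 1.067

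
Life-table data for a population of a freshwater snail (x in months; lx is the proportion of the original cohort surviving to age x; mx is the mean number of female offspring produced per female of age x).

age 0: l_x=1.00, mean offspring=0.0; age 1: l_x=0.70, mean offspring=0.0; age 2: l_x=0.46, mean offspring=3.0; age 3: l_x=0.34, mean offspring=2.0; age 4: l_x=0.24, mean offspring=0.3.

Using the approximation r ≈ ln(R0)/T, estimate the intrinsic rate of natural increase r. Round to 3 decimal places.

0.317

R0 = Σ lx·mx = 0 + 0 + 1.38 + 0.68 + 0.072 = 2.132
Σ x·lx·mx = 5.088; T = 5.088/2.132 = 2.38649…
r ≈ ln(R0)/T = ln(2.132)/2.38649… = 0.31723… → 0.317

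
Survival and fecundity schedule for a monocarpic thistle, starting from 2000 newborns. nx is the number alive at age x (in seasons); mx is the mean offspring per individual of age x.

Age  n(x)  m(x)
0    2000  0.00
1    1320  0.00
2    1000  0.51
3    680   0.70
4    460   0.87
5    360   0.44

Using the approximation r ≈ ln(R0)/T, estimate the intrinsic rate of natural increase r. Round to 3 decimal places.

-0.082

lx = nx/n0 = nx/2000: 1, 0.66, 0.5, 0.34, 0.23, 0.18
R0 = Σ lx·mx = 0 + 0 + 0.255 + 0.238 + 0.2001 + 0.0792 = 0.7723
Σ x·lx·mx = 2.4204; T = 2.4204/0.7723 = 3.13402…
r ≈ ln(R0)/T = ln(0.7723)/3.13402… = -0.08244… → -0.082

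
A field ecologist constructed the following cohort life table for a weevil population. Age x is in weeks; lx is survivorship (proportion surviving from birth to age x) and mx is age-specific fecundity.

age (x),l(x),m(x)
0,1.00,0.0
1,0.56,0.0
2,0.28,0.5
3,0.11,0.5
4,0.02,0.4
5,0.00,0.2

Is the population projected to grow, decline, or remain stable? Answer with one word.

R0 = Σ lx·mx = 0 + 0 + 0.14 + 0.055 + 0.008 + 0 = 0.203
R0 < 1, so the population is declining.

declining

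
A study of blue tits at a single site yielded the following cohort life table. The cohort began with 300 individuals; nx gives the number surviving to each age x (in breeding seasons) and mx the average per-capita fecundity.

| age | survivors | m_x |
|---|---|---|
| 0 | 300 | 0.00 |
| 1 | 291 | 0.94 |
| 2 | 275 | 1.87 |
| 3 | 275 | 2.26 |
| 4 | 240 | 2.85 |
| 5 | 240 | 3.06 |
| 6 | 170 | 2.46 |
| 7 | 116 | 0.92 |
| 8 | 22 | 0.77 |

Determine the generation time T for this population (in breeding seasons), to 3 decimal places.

3.848

lx = nx/n0 = nx/300: 1, 0.97, 0.91667…, 0.91667…, 0.8, 0.8, 0.56667…, 0.38667…, 0.07333…
lx·mx: 0, 0.9118, 1.714167…, 2.071667…, 2.28, 2.448, 1.394…, 0.355733…, 0.056467… → R0 = 11.231833…
x·lx·mx: 0, 0.9118, 3.428333…, 6.215…, 9.12, 12.24, 8.364…, 2.490133…, 0.451733… → Σ = 43.221…
T = 43.221… / 11.231833… = 3.848081… → 3.848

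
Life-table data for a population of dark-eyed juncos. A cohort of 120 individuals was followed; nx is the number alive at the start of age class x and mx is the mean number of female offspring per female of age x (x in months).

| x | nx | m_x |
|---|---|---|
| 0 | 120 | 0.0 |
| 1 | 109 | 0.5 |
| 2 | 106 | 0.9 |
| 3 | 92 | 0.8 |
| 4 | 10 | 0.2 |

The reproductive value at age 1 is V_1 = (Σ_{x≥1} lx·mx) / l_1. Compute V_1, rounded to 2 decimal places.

2.07

lx = nx/n0 = nx/120: 1, 0.90833…, 0.88333…, 0.76667…, 0.08333…
lx·mx for x ≥ 1: 0.454167…, 0.795…, 0.613333…, 0.016667… → sum = 1.879167…
V_1 = 1.879167… / l_1 = 1.879167… / 0.908333… = 2.068807… → 2.07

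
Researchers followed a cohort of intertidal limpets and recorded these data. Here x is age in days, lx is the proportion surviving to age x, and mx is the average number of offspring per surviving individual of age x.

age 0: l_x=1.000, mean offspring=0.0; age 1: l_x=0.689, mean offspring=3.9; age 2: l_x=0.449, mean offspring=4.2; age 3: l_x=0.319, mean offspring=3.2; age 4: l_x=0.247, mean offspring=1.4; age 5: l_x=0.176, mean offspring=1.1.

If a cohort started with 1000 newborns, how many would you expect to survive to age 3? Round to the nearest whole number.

319

Expected survivors = N0 · l_3 = 1000 × 0.319 = 319 → 319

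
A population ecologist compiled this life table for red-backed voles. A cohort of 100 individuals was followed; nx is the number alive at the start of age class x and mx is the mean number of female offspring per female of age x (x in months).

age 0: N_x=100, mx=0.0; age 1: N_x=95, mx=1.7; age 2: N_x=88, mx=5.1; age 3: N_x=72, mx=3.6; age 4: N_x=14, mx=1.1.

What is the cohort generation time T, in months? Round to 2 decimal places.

lx = nx/n0 = nx/100: 1, 0.95, 0.88, 0.72, 0.14
lx·mx: 0, 1.615, 4.488, 2.592, 0.154 → R0 = 8.849
x·lx·mx: 0, 1.615, 8.976, 7.776, 0.616 → Σ = 18.983
T = 18.983 / 8.849 = 2.145214… → 2.15

2.15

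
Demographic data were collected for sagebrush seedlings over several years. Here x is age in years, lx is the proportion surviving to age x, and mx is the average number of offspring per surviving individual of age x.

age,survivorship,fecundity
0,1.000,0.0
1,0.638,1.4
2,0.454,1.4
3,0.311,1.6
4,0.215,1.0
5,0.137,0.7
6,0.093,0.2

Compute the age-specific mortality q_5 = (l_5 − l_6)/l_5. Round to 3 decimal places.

q_5 = (l_5 − l_6) / l_5 = (0.137 − 0.093) / 0.137
     = 0.044 / 0.137 = 0.321168… → 0.321

0.321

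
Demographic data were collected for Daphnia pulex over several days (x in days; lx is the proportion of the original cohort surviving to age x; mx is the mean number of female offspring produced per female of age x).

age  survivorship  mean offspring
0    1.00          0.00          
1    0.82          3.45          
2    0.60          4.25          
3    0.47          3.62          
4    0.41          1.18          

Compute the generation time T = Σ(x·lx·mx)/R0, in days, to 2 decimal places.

lx·mx: 0, 2.829, 2.55, 1.7014, 0.4838 → R0 = 7.5642
x·lx·mx: 0, 2.829, 5.1, 5.1042, 1.9352 → Σ = 14.9684
T = 14.9684 / 7.5642 = 1.978848… → 1.98

1.98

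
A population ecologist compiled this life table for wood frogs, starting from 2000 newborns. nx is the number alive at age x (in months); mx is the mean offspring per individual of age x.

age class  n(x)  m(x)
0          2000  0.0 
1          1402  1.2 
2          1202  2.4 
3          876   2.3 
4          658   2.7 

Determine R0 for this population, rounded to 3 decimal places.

4.179

lx = nx/n0 = nx/2000: 1, 0.701, 0.601, 0.438, 0.329
lx·mx by age: 0, 0.8412, 1.4424, 1.0074, 0.8883
R0 = Σ lx·mx = 4.1793 → 4.179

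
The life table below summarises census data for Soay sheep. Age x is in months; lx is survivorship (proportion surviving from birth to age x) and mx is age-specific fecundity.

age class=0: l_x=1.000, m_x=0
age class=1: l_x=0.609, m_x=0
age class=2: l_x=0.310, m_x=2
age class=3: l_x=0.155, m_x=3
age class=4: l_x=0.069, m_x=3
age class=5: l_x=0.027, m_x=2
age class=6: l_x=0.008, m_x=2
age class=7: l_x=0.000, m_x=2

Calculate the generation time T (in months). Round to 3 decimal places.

lx·mx: 0, 0, 0.62, 0.465, 0.207, 0.054, 0.016, 0 → R0 = 1.362
x·lx·mx: 0, 0, 1.24, 1.395, 0.828, 0.27, 0.096, 0 → Σ = 3.829
T = 3.829 / 1.362 = 2.811307… → 2.811

2.811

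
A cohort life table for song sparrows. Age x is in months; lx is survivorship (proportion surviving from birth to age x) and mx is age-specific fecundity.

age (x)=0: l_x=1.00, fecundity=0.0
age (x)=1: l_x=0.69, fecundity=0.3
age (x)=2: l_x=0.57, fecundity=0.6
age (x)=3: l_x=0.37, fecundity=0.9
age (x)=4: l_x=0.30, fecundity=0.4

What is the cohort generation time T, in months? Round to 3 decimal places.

lx·mx: 0, 0.207, 0.342, 0.333, 0.12 → R0 = 1.002
x·lx·mx: 0, 0.207, 0.684, 0.999, 0.48 → Σ = 2.37
T = 2.37 / 1.002 = 2.365269… → 2.365

2.365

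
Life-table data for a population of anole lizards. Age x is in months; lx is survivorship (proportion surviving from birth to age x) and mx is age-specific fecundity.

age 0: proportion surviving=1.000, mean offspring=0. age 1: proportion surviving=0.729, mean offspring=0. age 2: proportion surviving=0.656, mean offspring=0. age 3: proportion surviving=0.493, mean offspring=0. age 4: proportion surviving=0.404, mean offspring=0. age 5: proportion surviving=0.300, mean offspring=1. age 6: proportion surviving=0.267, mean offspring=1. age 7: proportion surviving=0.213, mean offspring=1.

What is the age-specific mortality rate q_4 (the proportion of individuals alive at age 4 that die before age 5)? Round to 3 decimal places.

q_4 = (l_4 − l_5) / l_4 = (0.404 − 0.3) / 0.404
     = 0.104 / 0.404 = 0.257426… → 0.257

0.257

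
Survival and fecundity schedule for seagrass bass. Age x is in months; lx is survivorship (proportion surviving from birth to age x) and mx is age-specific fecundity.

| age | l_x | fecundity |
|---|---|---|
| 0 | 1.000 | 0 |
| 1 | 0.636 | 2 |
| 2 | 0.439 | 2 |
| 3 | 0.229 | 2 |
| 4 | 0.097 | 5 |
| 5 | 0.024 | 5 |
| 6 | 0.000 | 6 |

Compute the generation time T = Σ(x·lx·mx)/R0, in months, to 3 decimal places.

lx·mx: 0, 1.272, 0.878, 0.458, 0.485, 0.12, 0 → R0 = 3.213
x·lx·mx: 0, 1.272, 1.756, 1.374, 1.94, 0.6, 0 → Σ = 6.942
T = 6.942 / 3.213 = 2.160598… → 2.161

2.161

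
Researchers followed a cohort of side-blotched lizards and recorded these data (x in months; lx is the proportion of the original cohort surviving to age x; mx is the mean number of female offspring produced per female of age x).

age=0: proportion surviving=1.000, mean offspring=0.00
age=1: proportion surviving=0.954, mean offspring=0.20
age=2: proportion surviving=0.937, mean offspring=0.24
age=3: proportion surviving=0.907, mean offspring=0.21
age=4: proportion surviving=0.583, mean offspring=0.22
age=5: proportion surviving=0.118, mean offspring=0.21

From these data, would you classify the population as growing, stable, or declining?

declining

R0 = Σ lx·mx = 0 + 0.1908 + 0.22488 + 0.19047 + 0.12826 + 0.02478 = 0.75919
R0 < 1, so the population is declining.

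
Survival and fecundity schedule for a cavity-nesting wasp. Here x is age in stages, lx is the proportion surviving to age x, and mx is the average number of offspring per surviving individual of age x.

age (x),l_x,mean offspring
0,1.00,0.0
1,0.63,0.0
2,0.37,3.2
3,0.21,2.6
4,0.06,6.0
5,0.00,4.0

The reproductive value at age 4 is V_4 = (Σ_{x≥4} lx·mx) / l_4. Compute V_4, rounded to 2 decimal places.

6.00

lx·mx for x ≥ 4: 0.36, 0 → sum = 0.36
V_4 = 0.36 / l_4 = 0.36 / 0.06 = 6 → 6.00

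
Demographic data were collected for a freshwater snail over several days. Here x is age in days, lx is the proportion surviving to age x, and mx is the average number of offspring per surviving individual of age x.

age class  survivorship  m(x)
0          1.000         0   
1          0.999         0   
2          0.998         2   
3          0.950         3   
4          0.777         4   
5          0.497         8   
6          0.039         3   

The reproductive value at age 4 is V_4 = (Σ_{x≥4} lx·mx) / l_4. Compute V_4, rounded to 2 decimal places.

9.27

lx·mx for x ≥ 4: 3.108, 3.976, 0.117 → sum = 7.201
V_4 = 7.201 / l_4 = 7.201 / 0.777 = 9.267696… → 9.27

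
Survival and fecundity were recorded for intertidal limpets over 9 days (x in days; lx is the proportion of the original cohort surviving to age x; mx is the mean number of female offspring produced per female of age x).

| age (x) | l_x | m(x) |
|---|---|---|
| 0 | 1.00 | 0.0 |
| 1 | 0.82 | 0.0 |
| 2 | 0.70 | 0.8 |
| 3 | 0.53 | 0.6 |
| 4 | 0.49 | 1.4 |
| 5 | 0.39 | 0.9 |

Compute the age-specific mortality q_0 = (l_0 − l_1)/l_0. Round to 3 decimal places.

0.180

q_0 = (l_0 − l_1) / l_0 = (1 − 0.82) / 1
     = 0.18 / 1 = 0.18 → 0.180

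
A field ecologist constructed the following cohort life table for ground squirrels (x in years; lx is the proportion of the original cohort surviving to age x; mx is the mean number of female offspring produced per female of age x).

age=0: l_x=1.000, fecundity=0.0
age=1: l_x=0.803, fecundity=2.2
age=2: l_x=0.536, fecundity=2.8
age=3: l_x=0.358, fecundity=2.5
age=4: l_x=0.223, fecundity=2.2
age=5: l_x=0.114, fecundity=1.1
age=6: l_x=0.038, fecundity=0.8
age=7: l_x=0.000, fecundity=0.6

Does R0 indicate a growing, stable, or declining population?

growing

R0 = Σ lx·mx = 0 + 1.7666 + 1.5008 + 0.895 + 0.4906 + 0.1254 + 0.0304 + 0 = 4.8088
R0 > 1, so the population is growing.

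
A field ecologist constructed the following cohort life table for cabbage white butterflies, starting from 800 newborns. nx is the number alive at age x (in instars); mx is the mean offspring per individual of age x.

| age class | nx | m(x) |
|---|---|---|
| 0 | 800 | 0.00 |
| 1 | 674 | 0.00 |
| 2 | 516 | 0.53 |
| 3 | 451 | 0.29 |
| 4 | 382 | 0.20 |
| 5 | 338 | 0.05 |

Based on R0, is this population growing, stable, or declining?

lx = nx/n0 = nx/800: 1, 0.8425, 0.645, 0.56375, 0.4775, 0.4225
R0 = Σ lx·mx = 0 + 0 + 0.34185 + 0.163488… + 0.0955 + 0.021125 = 0.621963…
R0 < 1, so the population is declining.

declining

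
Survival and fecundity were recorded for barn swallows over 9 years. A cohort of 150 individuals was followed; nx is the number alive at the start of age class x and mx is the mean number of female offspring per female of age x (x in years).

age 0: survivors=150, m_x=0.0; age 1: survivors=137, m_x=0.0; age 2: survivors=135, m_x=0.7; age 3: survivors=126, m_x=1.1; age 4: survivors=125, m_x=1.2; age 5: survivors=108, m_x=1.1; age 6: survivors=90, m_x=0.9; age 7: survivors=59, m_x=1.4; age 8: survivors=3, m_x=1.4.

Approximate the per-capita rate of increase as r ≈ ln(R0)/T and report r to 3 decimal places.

lx = nx/n0 = nx/150: 1, 0.91333…, 0.9, 0.84, 0.83333…, 0.72, 0.6, 0.39333…, 0.02
R0 = Σ lx·mx = 0 + 0 + 0.63 + 0.924 + 1… + 0.792 + 0.54 + 0.55067… + 0.028 = 4.464667…
Σ x·lx·mx = 19.310667…; T = 19.310667…/4.464667… = 4.32522…
r ≈ ln(R0)/T = ln(4.464667…)/4.32522… = 0.34592… → 0.346

0.346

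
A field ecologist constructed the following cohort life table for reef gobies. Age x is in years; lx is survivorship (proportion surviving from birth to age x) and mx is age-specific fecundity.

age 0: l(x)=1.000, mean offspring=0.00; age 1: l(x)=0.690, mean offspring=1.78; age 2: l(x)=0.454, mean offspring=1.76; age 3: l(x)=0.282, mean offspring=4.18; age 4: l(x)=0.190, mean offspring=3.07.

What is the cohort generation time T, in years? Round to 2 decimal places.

lx·mx: 0, 1.2282, 0.79904, 1.17876, 0.5833 → R0 = 3.7893
x·lx·mx: 0, 1.2282, 1.59808, 3.53628, 2.3332 → Σ = 8.69576
T = 8.69576 / 3.7893 = 2.29482… → 2.29

2.29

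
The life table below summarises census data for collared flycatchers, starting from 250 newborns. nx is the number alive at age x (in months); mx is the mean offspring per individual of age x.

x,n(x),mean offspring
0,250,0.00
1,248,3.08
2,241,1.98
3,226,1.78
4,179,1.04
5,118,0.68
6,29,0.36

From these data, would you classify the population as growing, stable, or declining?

growing

lx = nx/n0 = nx/250: 1, 0.992, 0.964, 0.904, 0.716, 0.472, 0.116
R0 = Σ lx·mx = 0 + 3.05536 + 1.90872 + 1.60912 + 0.74464 + 0.32096 + 0.04176 = 7.68056
R0 > 1, so the population is growing.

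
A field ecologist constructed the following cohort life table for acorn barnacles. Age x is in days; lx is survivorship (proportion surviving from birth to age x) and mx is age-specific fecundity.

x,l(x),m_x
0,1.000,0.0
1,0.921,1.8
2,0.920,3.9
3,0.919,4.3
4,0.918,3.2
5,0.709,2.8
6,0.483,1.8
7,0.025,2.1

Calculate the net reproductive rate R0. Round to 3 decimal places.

15.042

lx·mx by age: 0, 1.6578, 3.588, 3.9517, 2.9376, 1.9852, 0.8694, 0.0525
R0 = Σ lx·mx = 15.0422 → 15.042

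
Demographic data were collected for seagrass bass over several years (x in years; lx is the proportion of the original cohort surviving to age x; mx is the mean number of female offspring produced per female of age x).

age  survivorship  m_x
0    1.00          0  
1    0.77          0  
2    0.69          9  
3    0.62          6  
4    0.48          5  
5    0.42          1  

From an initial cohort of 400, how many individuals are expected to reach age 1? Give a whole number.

Expected survivors = N0 · l_1 = 400 × 0.77 = 308 → 308

308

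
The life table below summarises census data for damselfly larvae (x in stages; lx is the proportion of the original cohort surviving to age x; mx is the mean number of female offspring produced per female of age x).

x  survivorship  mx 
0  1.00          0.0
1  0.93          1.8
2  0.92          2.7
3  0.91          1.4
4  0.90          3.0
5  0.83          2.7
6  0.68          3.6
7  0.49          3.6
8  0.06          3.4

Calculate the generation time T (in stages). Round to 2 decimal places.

4.13

lx·mx: 0, 1.674, 2.484, 1.274, 2.7, 2.241, 2.448, 1.764, 0.204 → R0 = 14.789
x·lx·mx: 0, 1.674, 4.968, 3.822, 10.8, 11.205, 14.688, 12.348, 1.632 → Σ = 61.137
T = 61.137 / 14.789 = 4.133951… → 4.13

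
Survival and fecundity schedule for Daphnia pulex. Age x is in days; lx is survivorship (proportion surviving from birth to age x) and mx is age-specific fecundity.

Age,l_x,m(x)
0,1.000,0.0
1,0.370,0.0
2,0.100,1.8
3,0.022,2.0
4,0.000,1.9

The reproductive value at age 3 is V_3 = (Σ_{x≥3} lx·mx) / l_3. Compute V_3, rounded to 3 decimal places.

2.000

lx·mx for x ≥ 3: 0.044, 0 → sum = 0.044
V_3 = 0.044 / l_3 = 0.044 / 0.022 = 2 → 2.000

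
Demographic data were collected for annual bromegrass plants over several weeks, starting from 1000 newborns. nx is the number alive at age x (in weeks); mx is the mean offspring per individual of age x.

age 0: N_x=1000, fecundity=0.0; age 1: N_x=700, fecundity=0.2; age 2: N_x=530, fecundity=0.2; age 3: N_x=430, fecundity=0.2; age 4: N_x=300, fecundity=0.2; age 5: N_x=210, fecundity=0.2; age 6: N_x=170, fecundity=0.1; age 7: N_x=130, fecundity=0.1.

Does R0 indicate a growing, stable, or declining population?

lx = nx/n0 = nx/1000: 1, 0.7, 0.53, 0.43, 0.3, 0.21, 0.17, 0.13
R0 = Σ lx·mx = 0 + 0.14 + 0.106 + 0.086 + 0.06 + 0.042 + 0.017 + 0.013 = 0.464
R0 < 1, so the population is declining.

declining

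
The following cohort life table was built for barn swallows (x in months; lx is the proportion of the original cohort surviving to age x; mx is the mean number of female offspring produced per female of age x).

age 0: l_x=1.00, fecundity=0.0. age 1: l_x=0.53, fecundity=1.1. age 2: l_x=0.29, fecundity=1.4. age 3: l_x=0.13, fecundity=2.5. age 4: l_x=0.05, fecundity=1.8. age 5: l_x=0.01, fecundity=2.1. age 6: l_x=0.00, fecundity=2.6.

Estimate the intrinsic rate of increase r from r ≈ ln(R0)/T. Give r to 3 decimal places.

R0 = Σ lx·mx = 0 + 0.583 + 0.406 + 0.325 + 0.09 + 0.021 + 0 = 1.425
Σ x·lx·mx = 2.835; T = 2.835/1.425 = 1.98947…
r ≈ ln(R0)/T = ln(1.425)/1.98947… = 0.17802… → 0.178

0.178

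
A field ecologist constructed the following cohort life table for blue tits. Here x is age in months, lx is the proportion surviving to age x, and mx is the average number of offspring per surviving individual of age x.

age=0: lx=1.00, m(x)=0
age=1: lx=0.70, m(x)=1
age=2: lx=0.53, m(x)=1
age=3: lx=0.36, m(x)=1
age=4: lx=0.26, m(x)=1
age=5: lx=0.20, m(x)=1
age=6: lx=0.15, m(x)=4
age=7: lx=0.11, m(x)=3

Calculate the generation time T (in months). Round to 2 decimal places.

lx·mx: 0, 0.7, 0.53, 0.36, 0.26, 0.2, 0.6, 0.33 → R0 = 2.98
x·lx·mx: 0, 0.7, 1.06, 1.08, 1.04, 1, 3.6, 2.31 → Σ = 10.79
T = 10.79 / 2.98 = 3.620805… → 3.62

3.62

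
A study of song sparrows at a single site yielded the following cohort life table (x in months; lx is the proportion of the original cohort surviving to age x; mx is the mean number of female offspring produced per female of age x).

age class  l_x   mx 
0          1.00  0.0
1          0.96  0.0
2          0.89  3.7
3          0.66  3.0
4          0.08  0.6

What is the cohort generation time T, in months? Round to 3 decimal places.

lx·mx: 0, 0, 3.293, 1.98, 0.048 → R0 = 5.321
x·lx·mx: 0, 0, 6.586, 5.94, 0.192 → Σ = 12.718
T = 12.718 / 5.321 = 2.390152… → 2.390

2.390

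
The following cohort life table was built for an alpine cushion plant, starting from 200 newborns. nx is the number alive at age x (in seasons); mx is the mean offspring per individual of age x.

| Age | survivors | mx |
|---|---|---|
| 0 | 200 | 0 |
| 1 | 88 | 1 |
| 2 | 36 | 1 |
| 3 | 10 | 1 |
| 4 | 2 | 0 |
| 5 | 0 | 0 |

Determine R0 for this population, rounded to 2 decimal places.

lx = nx/n0 = nx/200: 1, 0.44, 0.18, 0.05, 0.01, 0
lx·mx by age: 0, 0.44, 0.18, 0.05, 0, 0
R0 = Σ lx·mx = 0.67 → 0.67

0.67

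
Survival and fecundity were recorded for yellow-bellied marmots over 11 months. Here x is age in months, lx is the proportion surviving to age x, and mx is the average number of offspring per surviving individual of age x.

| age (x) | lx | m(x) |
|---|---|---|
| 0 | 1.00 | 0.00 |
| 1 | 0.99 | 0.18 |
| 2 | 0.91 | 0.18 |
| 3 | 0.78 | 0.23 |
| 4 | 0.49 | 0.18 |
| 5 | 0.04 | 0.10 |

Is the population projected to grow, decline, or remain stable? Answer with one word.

declining

R0 = Σ lx·mx = 0 + 0.1782 + 0.1638 + 0.1794 + 0.0882 + 0.004 = 0.6136
R0 < 1, so the population is declining.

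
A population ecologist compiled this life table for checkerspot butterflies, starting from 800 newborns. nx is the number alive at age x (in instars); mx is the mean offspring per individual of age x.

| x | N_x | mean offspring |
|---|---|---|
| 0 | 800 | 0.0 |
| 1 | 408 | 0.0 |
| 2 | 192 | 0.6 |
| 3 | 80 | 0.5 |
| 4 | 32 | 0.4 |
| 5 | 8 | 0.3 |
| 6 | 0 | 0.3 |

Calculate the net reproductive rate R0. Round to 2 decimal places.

lx = nx/n0 = nx/800: 1, 0.51, 0.24, 0.1, 0.04, 0.01, 0
lx·mx by age: 0, 0, 0.144, 0.05, 0.016, 0.003, 0
R0 = Σ lx·mx = 0.213 → 0.21

0.21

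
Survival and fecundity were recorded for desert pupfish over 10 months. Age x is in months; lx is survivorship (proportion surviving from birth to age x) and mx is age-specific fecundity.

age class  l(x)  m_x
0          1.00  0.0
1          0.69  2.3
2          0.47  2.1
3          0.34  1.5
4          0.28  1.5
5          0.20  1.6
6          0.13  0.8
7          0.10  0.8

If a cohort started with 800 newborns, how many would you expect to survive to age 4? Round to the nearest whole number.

Expected survivors = N0 · l_4 = 800 × 0.28 = 224 → 224

224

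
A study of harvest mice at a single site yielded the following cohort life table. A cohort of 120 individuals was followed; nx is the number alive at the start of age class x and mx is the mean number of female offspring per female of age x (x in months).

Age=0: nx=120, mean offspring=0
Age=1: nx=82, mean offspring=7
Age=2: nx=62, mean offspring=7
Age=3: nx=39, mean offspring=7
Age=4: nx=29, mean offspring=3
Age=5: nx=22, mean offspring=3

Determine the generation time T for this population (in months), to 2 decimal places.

lx = nx/n0 = nx/120: 1, 0.68333…, 0.51667…, 0.325, 0.24167…, 0.18333…
lx·mx: 0, 4.783333…, 3.616667…, 2.275, 0.725…, 0.55… → R0 = 11.95…
x·lx·mx: 0, 4.783333…, 7.233333…, 6.825, 2.9…, 2.75… → Σ = 24.491667…
T = 24.491667… / 11.95… = 2.049512… → 2.05

2.05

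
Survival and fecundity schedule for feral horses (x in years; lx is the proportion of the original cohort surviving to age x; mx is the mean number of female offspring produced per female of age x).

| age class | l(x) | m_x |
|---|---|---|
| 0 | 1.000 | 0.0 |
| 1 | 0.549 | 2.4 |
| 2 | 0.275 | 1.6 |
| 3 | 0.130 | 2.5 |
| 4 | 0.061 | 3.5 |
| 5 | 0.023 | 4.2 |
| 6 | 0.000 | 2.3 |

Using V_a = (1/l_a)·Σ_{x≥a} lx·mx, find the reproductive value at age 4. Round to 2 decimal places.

lx·mx for x ≥ 4: 0.2135, 0.0966, 0 → sum = 0.3101
V_4 = 0.3101 / l_4 = 0.3101 / 0.061 = 5.083607… → 5.08

5.08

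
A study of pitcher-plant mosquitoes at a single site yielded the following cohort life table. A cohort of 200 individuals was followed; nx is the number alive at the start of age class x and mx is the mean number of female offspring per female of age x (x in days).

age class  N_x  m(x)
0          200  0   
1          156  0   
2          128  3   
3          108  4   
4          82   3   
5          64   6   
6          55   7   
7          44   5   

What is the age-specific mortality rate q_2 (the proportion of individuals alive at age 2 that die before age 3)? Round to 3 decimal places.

0.156

lx = nx/n0 = nx/200: 1, 0.78, 0.64, 0.54, 0.41, 0.32, 0.275, 0.22
q_2 = (l_2 − l_3) / l_2 = (0.64 − 0.54) / 0.64
     = 0.1 / 0.64 = 0.15625 → 0.156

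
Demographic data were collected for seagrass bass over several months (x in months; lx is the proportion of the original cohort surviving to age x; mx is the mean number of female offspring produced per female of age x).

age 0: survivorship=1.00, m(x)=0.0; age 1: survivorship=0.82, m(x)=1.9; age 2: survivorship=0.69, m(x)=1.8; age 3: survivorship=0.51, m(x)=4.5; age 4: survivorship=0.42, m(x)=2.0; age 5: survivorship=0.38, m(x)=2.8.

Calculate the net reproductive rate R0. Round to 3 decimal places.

lx·mx by age: 0, 1.558, 1.242, 2.295, 0.84, 1.064
R0 = Σ lx·mx = 6.999 → 6.999

6.999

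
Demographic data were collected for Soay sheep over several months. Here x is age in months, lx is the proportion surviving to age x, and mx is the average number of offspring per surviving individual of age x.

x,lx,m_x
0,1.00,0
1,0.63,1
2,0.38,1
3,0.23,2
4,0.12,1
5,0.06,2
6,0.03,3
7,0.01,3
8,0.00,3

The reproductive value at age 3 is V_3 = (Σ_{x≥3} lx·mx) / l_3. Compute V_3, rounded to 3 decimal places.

lx·mx for x ≥ 3: 0.46, 0.12, 0.12, 0.09, 0.03, 0 → sum = 0.82
V_3 = 0.82 / l_3 = 0.82 / 0.23 = 3.565217… → 3.565

3.565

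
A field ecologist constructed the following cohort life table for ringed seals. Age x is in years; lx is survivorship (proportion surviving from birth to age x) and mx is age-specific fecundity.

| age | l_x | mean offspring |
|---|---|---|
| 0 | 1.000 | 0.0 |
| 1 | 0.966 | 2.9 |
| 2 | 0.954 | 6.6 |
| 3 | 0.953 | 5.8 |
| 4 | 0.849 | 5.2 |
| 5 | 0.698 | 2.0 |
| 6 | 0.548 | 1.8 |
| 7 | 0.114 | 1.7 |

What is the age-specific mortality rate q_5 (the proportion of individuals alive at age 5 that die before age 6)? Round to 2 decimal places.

q_5 = (l_5 − l_6) / l_5 = (0.698 − 0.548) / 0.698
     = 0.15 / 0.698 = 0.2149… → 0.21

0.21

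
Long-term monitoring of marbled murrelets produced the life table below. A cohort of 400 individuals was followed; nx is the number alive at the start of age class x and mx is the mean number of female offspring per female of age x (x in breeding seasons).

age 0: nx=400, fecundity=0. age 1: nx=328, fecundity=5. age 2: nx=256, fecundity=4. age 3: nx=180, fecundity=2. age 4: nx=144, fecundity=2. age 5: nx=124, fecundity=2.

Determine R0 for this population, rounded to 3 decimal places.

lx = nx/n0 = nx/400: 1, 0.82, 0.64, 0.45, 0.36, 0.31
lx·mx by age: 0, 4.1, 2.56, 0.9, 0.72, 0.62
R0 = Σ lx·mx = 8.9 → 8.900

8.900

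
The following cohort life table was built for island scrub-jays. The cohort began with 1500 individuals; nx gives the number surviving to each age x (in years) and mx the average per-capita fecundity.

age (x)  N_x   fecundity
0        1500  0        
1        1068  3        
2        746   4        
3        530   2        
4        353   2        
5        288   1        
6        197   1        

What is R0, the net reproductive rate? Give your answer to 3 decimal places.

5.626

lx = nx/n0 = nx/1500: 1, 0.712, 0.49733…, 0.35333…, 0.23533…, 0.192, 0.13133…
lx·mx by age: 0, 2.136, 1.989333…, 0.706667…, 0.470667…, 0.192, 0.131333…
R0 = Σ lx·mx = 5.626… → 5.626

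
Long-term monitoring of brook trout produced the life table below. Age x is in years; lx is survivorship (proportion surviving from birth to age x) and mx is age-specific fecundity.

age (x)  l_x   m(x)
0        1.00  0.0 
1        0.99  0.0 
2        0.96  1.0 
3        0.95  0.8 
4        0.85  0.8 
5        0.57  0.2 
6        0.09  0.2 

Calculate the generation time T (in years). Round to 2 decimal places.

3.00

lx·mx: 0, 0, 0.96, 0.76, 0.68, 0.114, 0.018 → R0 = 2.532
x·lx·mx: 0, 0, 1.92, 2.28, 2.72, 0.57, 0.108 → Σ = 7.598
T = 7.598 / 2.532 = 3.00079… → 3.00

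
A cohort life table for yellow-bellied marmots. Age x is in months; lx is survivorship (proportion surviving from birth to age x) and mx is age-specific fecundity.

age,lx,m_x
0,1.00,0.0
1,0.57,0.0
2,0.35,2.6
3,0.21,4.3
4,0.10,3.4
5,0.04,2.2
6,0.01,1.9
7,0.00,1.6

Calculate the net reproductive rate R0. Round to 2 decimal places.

lx·mx by age: 0, 0, 0.91, 0.903, 0.34, 0.088, 0.019, 0
R0 = Σ lx·mx = 2.26 → 2.26

2.26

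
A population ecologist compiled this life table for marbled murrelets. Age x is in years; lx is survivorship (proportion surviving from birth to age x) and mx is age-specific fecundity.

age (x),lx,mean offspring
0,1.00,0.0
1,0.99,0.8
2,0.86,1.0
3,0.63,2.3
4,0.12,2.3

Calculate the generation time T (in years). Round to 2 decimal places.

2.36

lx·mx: 0, 0.792, 0.86, 1.449, 0.276 → R0 = 3.377
x·lx·mx: 0, 0.792, 1.72, 4.347, 1.104 → Σ = 7.963
T = 7.963 / 3.377 = 2.35801… → 2.36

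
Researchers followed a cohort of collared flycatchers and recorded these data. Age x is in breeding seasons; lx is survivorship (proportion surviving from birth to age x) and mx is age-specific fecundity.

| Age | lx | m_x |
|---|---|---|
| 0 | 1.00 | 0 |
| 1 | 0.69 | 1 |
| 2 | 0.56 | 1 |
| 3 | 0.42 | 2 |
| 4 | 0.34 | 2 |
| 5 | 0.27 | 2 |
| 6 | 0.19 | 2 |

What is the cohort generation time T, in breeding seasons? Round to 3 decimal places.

3.260

lx·mx: 0, 0.69, 0.56, 0.84, 0.68, 0.54, 0.38 → R0 = 3.69
x·lx·mx: 0, 0.69, 1.12, 2.52, 2.72, 2.7, 2.28 → Σ = 12.03
T = 12.03 / 3.69 = 3.260163… → 3.260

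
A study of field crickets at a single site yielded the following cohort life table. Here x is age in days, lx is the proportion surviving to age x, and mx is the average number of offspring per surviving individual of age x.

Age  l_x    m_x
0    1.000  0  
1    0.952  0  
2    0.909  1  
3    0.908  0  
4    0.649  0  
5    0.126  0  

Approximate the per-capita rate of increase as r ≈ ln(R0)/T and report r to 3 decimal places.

-0.048

R0 = Σ lx·mx = 0 + 0 + 0.909 + 0 + 0 + 0 = 0.909
Σ x·lx·mx = 1.818; T = 1.818/0.909 = 2
r ≈ ln(R0)/T = ln(0.909)/2 = -0.04771… → -0.048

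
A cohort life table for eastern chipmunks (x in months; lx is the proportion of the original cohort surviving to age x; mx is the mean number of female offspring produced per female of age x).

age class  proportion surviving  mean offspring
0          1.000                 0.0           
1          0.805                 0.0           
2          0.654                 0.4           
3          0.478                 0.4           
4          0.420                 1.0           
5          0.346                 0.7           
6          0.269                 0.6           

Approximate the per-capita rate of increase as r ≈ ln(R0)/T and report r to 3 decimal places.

0.063

R0 = Σ lx·mx = 0 + 0 + 0.2616 + 0.1912 + 0.42 + 0.2422 + 0.1614 = 1.2764
Σ x·lx·mx = 4.9562; T = 4.9562/1.2764 = 3.88295…
r ≈ ln(R0)/T = ln(1.2764)/3.88295… = 0.06285… → 0.063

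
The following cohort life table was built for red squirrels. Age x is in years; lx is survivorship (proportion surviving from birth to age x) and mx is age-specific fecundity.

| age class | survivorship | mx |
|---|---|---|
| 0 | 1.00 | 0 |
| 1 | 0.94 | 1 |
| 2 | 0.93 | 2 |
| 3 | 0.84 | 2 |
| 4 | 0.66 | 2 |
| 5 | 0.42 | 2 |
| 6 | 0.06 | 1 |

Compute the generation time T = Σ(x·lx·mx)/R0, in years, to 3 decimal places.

2.916

lx·mx: 0, 0.94, 1.86, 1.68, 1.32, 0.84, 0.06 → R0 = 6.7
x·lx·mx: 0, 0.94, 3.72, 5.04, 5.28, 4.2, 0.36 → Σ = 19.54
T = 19.54 / 6.7 = 2.916418… → 2.916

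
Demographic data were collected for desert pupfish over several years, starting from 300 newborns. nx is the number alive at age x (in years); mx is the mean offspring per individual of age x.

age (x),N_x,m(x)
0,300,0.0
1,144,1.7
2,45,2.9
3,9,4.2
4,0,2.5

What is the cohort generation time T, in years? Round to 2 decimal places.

lx = nx/n0 = nx/300: 1, 0.48, 0.15, 0.03, 0
lx·mx: 0, 0.816, 0.435, 0.126, 0 → R0 = 1.377
x·lx·mx: 0, 0.816, 0.87, 0.378, 0 → Σ = 2.064
T = 2.064 / 1.377 = 1.498911… → 1.50

1.50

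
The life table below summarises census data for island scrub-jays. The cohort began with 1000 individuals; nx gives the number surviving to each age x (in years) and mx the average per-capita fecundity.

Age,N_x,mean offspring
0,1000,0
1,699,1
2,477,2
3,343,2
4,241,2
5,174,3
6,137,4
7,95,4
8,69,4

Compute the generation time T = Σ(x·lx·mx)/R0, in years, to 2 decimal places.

lx = nx/n0 = nx/1000: 1, 0.699, 0.477, 0.343, 0.241, 0.174, 0.137, 0.095, 0.069
lx·mx: 0, 0.699, 0.954, 0.686, 0.482, 0.522, 0.548, 0.38, 0.276 → R0 = 4.547
x·lx·mx: 0, 0.699, 1.908, 2.058, 1.928, 2.61, 3.288, 2.66, 2.208 → Σ = 17.359
T = 17.359 / 4.547 = 3.817682… → 3.82

3.82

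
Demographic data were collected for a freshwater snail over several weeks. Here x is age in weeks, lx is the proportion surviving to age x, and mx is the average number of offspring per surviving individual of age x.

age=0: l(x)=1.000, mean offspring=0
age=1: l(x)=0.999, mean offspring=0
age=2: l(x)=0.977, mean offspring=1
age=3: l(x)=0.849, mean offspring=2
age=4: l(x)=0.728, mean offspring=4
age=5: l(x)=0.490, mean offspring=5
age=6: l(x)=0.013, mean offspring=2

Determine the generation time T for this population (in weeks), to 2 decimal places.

3.86

lx·mx: 0, 0, 0.977, 1.698, 2.912, 2.45, 0.026 → R0 = 8.063
x·lx·mx: 0, 0, 1.954, 5.094, 11.648, 12.25, 0.156 → Σ = 31.102
T = 31.102 / 8.063 = 3.857373… → 3.86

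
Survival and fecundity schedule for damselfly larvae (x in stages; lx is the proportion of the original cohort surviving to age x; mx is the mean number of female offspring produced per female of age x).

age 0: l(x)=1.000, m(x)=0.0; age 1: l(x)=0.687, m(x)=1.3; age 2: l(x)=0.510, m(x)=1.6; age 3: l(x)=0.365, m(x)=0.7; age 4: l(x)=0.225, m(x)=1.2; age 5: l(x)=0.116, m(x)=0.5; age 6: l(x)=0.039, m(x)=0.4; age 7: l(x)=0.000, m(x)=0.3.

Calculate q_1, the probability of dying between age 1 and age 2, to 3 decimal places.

q_1 = (l_1 − l_2) / l_1 = (0.687 − 0.51) / 0.687
     = 0.177 / 0.687 = 0.257642… → 0.258

0.258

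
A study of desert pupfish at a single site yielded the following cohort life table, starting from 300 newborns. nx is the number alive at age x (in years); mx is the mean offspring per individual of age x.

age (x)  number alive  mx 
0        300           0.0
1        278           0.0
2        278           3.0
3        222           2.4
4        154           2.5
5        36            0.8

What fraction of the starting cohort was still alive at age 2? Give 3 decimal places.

l_2 = n_2/n_0 = 278/300 = 0.926667… → 0.927

0.927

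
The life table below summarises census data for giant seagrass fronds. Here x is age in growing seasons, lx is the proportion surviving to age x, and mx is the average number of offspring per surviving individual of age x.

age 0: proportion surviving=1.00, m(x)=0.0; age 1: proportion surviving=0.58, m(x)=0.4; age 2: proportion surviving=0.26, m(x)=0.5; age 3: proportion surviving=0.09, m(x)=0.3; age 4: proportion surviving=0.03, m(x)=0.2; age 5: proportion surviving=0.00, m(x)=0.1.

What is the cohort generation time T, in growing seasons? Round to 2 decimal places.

lx·mx: 0, 0.232, 0.13, 0.027, 0.006, 0 → R0 = 0.395
x·lx·mx: 0, 0.232, 0.26, 0.081, 0.024, 0 → Σ = 0.597
T = 0.597 / 0.395 = 1.511392… → 1.51

1.51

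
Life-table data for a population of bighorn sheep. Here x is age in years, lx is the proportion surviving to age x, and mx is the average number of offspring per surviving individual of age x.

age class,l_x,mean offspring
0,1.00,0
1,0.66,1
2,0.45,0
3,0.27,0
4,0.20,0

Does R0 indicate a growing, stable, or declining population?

R0 = Σ lx·mx = 0 + 0.66 + 0 + 0 + 0 = 0.66
R0 < 1, so the population is declining.

declining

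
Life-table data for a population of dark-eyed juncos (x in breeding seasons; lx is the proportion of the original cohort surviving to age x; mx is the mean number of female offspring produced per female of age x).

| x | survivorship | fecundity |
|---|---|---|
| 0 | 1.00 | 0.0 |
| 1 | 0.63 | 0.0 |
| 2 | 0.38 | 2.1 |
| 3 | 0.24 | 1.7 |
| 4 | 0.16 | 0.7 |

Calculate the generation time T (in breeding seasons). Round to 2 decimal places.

2.48

lx·mx: 0, 0, 0.798, 0.408, 0.112 → R0 = 1.318
x·lx·mx: 0, 0, 1.596, 1.224, 0.448 → Σ = 3.268
T = 3.268 / 1.318 = 2.479514… → 2.48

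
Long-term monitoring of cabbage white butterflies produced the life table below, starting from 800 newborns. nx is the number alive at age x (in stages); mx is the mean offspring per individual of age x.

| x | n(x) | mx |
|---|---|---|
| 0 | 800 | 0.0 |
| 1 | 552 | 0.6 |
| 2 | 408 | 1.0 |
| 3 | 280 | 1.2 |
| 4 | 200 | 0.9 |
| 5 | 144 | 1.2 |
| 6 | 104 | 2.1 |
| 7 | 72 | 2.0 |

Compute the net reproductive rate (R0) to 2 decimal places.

lx = nx/n0 = nx/800: 1, 0.69, 0.51, 0.35, 0.25, 0.18, 0.13, 0.09
lx·mx by age: 0, 0.414, 0.51, 0.42, 0.225, 0.216, 0.273, 0.18
R0 = Σ lx·mx = 2.238 → 2.24

2.24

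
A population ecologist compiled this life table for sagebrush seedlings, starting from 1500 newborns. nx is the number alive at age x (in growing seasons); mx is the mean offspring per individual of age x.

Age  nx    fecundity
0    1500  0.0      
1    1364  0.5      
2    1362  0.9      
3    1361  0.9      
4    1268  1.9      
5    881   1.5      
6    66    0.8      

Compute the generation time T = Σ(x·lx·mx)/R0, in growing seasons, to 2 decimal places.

3.38

lx = nx/n0 = nx/1500: 1, 0.90933…, 0.908, 0.90733…, 0.84533…, 0.58733…, 0.044
lx·mx: 0, 0.454667…, 0.8172, 0.8166…, 1.606133…, 0.881…, 0.0352 → R0 = 4.6108…
x·lx·mx: 0, 0.454667…, 1.6344, 2.4498…, 6.424533…, 4.405…, 0.2112 → Σ = 15.5796…
T = 15.5796… / 4.6108… = 3.378936… → 3.38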